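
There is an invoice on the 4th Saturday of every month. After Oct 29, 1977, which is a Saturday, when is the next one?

Oct 1977 starts on a Saturday; its first Saturday is the 1st, so the 4th Saturday is the 22nd — Oct 22, 1977.
That is not after Oct 29, 1977, so look at Nov 1977.
Nov 1977 starts on a Tuesday; its first Saturday is the 5th, so the 4th Saturday is the 26th — Nov 26, 1977.

Nov 26, 1977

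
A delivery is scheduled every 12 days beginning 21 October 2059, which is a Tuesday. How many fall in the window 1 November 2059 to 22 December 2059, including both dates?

5

Occurrences land 12·i days after 21 October 2059 for i = 0, 1, 2, …
1 November 2059 is 11 days after the start; 11 ÷ 12 = 0 remainder 11; since the remainder is 11, round up to i = 1. First occurrence in the window: #2 on 2 November 2059 (1×12 = 12 days in).
22 December 2059 is 62 days after the start; 62 ÷ 12 = 5 remainder 2. Last occurrence in the window: #6 on 20 December 2059.
Occurrences #2 through #6: 5 in total.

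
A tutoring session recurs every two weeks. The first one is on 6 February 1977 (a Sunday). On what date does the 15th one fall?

The 15th occurrence is 14 intervals after the first: 14 × 14 = 196 days after 6 February 1977.
February has 28 days — 22 days to the end of February leaves 174.
March has 31 days (143 left).
April has 30 days (113 left).
May has 31 days (82 left).
June has 30 days (52 left).
July has 31 days (21 left).
21 days into August → 21 August 1977.

21 August 1977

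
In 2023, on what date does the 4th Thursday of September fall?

2023-09-28

September 2023 begins on a Friday, so the first Thursday is September 7 (6 days later).
The 4th Thursday is 3 weeks later: 7 + 21 = 28.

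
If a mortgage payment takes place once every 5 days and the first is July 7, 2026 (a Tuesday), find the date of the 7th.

The 7th occurrence is 6 intervals after the first: 6 × 5 = 30 days after July 7, 2026.
July has 31 days — 24 days to the end of July leaves 6.
6 days into August → August 6, 2026.

August 6, 2026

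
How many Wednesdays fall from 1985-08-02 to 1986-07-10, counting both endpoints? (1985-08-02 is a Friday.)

49

1985-08-02 is a Friday; the first Wednesday on or after it is 1985-08-07 (5 days later).
From 1985-08-07 to 1986-07-10: 146 + 191 = 337 days (rest of 1985, to 1986-07-10 in 1986).
337 ÷ 7 = 48 full weeks with remainder 1, so 48 more Wednesdays after the first → 49.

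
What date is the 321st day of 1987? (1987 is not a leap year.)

January has 31 days (321 − 31 = 290 remain).
February has 28 days (290 − 28 = 262 remain).
March has 31 days (262 − 31 = 231 remain).
April has 30 days (231 − 30 = 201 remain).
May has 31 days (201 − 31 = 170 remain).
June has 30 days (170 − 30 = 140 remain).
July has 31 days (140 − 31 = 109 remain).
August has 31 days (109 − 31 = 78 remain).
September has 30 days (78 − 30 = 48 remain).
October has 31 days (48 − 31 = 17 remain).
17 into November → November 17.

17 November 1987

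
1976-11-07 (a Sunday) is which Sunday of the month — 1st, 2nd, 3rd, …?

Day 7 falls in week ⌈7/7⌉ of the month.
Days 1–7 hold the 1st Sunday, 8–14 the 2nd, 15–21 the 3rd, 22–28 the 4th, 29–31 the 5th.
7 is in the range for the 1st.

1st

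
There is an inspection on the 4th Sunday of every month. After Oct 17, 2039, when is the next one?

Oct 23, 2039

Oct 2039 starts on a Saturday; its first Sunday is the 2nd, so the 4th Sunday is the 23rd — Oct 23, 2039.
Oct 23, 2039 is after Oct 17, 2039, so that is the next one.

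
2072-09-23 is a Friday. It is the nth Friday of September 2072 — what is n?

Day 23 falls in week ⌈23/7⌉ of the month.
Days 1–7 hold the 1st Friday, 8–14 the 2nd, 15–21 the 3rd, 22–28 the 4th, 29–31 the 5th.
23 is in the range for the 4th.

4th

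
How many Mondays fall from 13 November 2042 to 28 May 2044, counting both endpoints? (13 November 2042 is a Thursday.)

80

13 November 2042 is a Thursday; the first Monday on or after it is 17 November 2042 (4 days later).
From 17 November 2042 to 28 May 2044: 44 + 365 + 149 = 558 days (rest of 2042, 2043, to 28 May 2044 in 2044).
558 ÷ 7 = 79 full weeks with remainder 5, so 79 more Mondays after the first → 80.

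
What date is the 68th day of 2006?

January has 31 days (68 − 31 = 37 remain).
February has 28 days (37 − 28 = 9 remain).
9 into March → March 9.

2006-03-09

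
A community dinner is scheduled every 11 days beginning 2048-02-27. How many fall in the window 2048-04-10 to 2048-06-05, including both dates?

Occurrences land 11·i days after 2048-02-27 for i = 0, 1, 2, …
2048-04-10 is 43 days after the start; 43 ÷ 11 = 3 remainder 10; since the remainder is 10, round up to i = 4. First occurrence in the window: #5 on 2048-04-11 (4×11 = 44 days in).
2048-06-05 is 99 days after the start; 99 ÷ 11 = 9 remainder 0. Last occurrence in the window: #10 on 2048-06-05.
Occurrences #5 through #10: 6 in total.

6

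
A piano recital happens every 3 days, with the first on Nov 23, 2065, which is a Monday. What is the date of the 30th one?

The 30th occurrence is 29 intervals after the first: 29 × 3 = 87 days after Nov 23, 2065.
Nov has 30 days — 7 days to the end of Nov leaves 80.
Dec has 31 days (49 left).
Jan has 31 days (18 left).
18 days into Feb → Feb 18, 2066.

Feb 18, 2066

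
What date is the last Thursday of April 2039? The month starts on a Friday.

April 28, 2039

April 2039 begins on a Friday, so the first Thursday is April 7 (6 days later).
April 2039 has 30 days. Adding weeks: 7, 14, 21, 28 — the last one ≤ 30 is the 28th.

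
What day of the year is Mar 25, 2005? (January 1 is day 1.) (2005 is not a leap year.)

84

Days in months before Mar: 31 + 28 = 59.
Plus 25 days into Mar → day 84.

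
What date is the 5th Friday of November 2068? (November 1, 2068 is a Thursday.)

November 2068 begins on a Thursday, so the first Friday is November 2 (1 day later).
The 5th Friday is 4 weeks later: 2 + 28 = 30.

2068-11-30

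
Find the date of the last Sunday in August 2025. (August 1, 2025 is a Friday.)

August 2025 begins on a Friday, so the first Sunday is August 3 (2 days later).
August 2025 has 31 days. Adding weeks: 3, 10, 17, 24, 31 — the last one ≤ 31 is the 31st.

31 August 2025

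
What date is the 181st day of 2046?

January has 31 days (181 − 31 = 150 remain).
February has 28 days (150 − 28 = 122 remain).
March has 31 days (122 − 31 = 91 remain).
April has 30 days (91 − 30 = 61 remain).
May has 31 days (61 − 31 = 30 remain).
30 into June → June 30.

2046-06-30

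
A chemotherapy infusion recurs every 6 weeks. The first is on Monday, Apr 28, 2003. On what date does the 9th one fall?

Mar 29, 2004

The 9th occurrence is 8 intervals after the first: 8 × 42 = 336 days after Apr 28, 2003.
Apr has 30 days — 2 days to the end of Apr leaves 334.
May has 31 days (303 left).
Jun has 30 days (273 left).
Jul has 31 days (242 left).
Aug has 31 days (211 left).
Sep has 30 days (181 left).
Oct has 31 days (150 left).
Nov has 30 days (120 left).
Dec has 31 days (89 left).
Jan has 31 days (58 left).
Feb has 29 days (29 left).
29 days into Mar → Mar 29, 2004.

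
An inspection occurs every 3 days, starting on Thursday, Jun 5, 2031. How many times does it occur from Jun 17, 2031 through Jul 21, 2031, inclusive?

12

Occurrences land 3·i days after Jun 5, 2031 for i = 0, 1, 2, …
Jun 17, 2031 is 12 days after the start; 12 ÷ 3 = 4 remainder 0. First occurrence in the window: #5 on Jun 17, 2031 (4×3 = 12 days in).
Jul 21, 2031 is 46 days after the start; 46 ÷ 3 = 15 remainder 1. Last occurrence in the window: #16 on Jul 20, 2031.
Occurrences #5 through #16: 12 in total.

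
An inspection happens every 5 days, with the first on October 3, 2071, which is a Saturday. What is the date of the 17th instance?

December 22, 2071

The 17th occurrence is 16 intervals after the first: 16 × 5 = 80 days after October 3, 2071.
October has 31 days — 28 days to the end of October leaves 52.
November has 30 days (22 left).
22 days into December → December 22, 2071.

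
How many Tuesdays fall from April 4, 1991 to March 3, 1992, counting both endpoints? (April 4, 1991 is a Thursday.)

48

April 4, 1991 is a Thursday; the first Tuesday on or after it is April 9, 1991 (5 days later).
From April 9, 1991 to March 3, 1992: 266 + 63 = 329 days (rest of 1991, to March 3, 1992 in 1992).
329 ÷ 7 = 47 full weeks with remainder 0, so 47 more Tuesdays after the first → 48.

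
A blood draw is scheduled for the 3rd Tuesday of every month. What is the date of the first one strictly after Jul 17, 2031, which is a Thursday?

Jul 2031 starts on a Tuesday; its first Tuesday is the 1st, so the 3rd Tuesday is the 15th — Jul 15, 2031.
That is not after Jul 17, 2031, so look at Aug 2031.
Aug 2031 starts on a Friday; its first Tuesday is the 5th, so the 3rd Tuesday is the 19th — Aug 19, 2031.

Aug 19, 2031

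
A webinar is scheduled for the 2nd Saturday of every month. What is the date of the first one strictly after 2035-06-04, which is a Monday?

2035-06-09

June 2035 starts on a Friday; its first Saturday is the 2nd, so the 2nd Saturday is the 9th — 2035-06-09.
2035-06-09 is after 2035-06-04, so that is the next one.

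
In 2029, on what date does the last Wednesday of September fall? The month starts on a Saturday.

26 September 2029

September 2029 begins on a Saturday, so the first Wednesday is September 5 (4 days later).
September 2029 has 30 days. Adding weeks: 5, 12, 19, 26 — the last one ≤ 30 is the 26th.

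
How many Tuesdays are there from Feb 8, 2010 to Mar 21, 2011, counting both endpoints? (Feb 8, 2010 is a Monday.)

58

Feb 8, 2010 is a Monday; the first Tuesday on or after it is Feb 9, 2010 (1 day later).
From Feb 9, 2010 to Mar 21, 2011: 325 + 80 = 405 days (rest of 2010, to Mar 21, 2011 in 2011).
405 ÷ 7 = 57 full weeks with remainder 6, so 57 more Tuesdays after the first → 58.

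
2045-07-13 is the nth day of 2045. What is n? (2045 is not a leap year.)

Days in months before July: 31 + 28 + 31 + 30 + 31 + 30 = 181.
Plus 13 days into July → day 194.

194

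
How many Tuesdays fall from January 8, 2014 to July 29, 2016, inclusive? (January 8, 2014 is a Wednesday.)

January 8, 2014 is a Wednesday; the first Tuesday on or after it is January 14, 2014 (6 days later).
From January 14, 2014 to July 29, 2016: 351 + 365 + 211 = 927 days (rest of 2014, 2015, to July 29, 2016 in 2016).
927 ÷ 7 = 132 full weeks with remainder 3, so 132 more Tuesdays after the first → 133.

133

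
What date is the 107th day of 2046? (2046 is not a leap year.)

January has 31 days (107 − 31 = 76 remain).
February has 28 days (76 − 28 = 48 remain).
March has 31 days (48 − 31 = 17 remain).
17 into April → April 17.

2046-04-17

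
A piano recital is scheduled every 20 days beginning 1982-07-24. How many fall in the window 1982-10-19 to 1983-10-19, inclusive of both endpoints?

18

Occurrences land 20·i days after 1982-07-24 for i = 0, 1, 2, …
1982-10-19 is 87 days after the start; 87 ÷ 20 = 4 remainder 7; since the remainder is 7, round up to i = 5. First occurrence in the window: #6 on 1982-11-01 (5×20 = 100 days in).
1983-10-19 is 452 days after the start; 452 ÷ 20 = 22 remainder 12. Last occurrence in the window: #23 on 1983-10-07.
Occurrences #6 through #23: 18 in total.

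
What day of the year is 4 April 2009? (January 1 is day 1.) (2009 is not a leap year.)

94

Days in months before April: 31 + 28 + 31 = 90.
Plus 4 days into April → day 94.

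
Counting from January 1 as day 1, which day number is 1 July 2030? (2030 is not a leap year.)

Days in months before July: 31 + 28 + 31 + 30 + 31 + 30 = 181.
Plus 1 day into July → day 182.

182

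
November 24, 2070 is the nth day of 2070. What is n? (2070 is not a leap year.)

328

Days in months before November: 31 + 28 + 31 + 30 + 31 + 30 + 31 + 31 + 30 + 31 = 304.
Plus 24 days into November → day 328.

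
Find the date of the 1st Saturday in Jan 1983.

The first Saturday of Jan 1983 is Jan 1.

Jan 1, 1983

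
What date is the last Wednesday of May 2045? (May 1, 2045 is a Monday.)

May 31, 2045

May 2045 begins on a Monday, so the first Wednesday is May 3 (2 days later).
May 2045 has 31 days. Adding weeks: 3, 10, 17, 24, 31 — the last one ≤ 31 is the 31st.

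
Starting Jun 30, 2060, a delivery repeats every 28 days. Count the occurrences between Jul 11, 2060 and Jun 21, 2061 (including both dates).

Occurrences land 28·i days after Jun 30, 2060 for i = 0, 1, 2, …
Jul 11, 2060 is 11 days after the start; 11 ÷ 28 = 0 remainder 11; since the remainder is 11, round up to i = 1. First occurrence in the window: #2 on Jul 28, 2060 (1×28 = 28 days in).
Jun 21, 2061 is 356 days after the start; 356 ÷ 28 = 12 remainder 20. Last occurrence in the window: #13 on Jun 1, 2061.
Occurrences #2 through #13: 12 in total.

12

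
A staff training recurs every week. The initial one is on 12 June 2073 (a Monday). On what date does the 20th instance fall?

23 October 2073

The 20th occurrence is 19 intervals after the first: 19 × 7 = 133 days after 12 June 2073.
June has 30 days — 18 days to the end of June leaves 115.
July has 31 days (84 left).
August has 31 days (53 left).
September has 30 days (23 left).
23 days into October → 23 October 2073.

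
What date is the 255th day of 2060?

September 11, 2060

January has 31 days (255 − 31 = 224 remain).
February has 29 days (224 − 29 = 195 remain).
March has 31 days (195 − 31 = 164 remain).
April has 30 days (164 − 30 = 134 remain).
May has 31 days (134 − 31 = 103 remain).
June has 30 days (103 − 30 = 73 remain).
July has 31 days (73 − 31 = 42 remain).
August has 31 days (42 − 31 = 11 remain).
11 into September → September 11.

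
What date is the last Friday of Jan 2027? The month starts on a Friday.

Jan 2027 begins on a Friday, so the first Friday is Jan 1.
Jan 2027 has 31 days. Adding weeks: 1, 8, 15, 22, 29 — the last one ≤ 31 is the 29th.

Jan 29, 2027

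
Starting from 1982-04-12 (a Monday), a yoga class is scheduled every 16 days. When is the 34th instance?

The 34th occurrence is 33 intervals after the first: 33 × 16 = 528 days after 1982-04-12.
April has 30 days — 18 days to the end of April leaves 510.
From end of April to end of 1982 is 245 days (265 left).
January has 31 days (234 left).
February has 28 days (206 left).
March has 31 days (175 left).
April has 30 days (145 left).
May has 31 days (114 left).
June has 30 days (84 left).
July has 31 days (53 left).
August has 31 days (22 left).
22 days into September → 1983-09-22.

1983-09-22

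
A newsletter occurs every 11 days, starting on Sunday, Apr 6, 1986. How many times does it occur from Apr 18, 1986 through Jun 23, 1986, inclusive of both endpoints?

Occurrences land 11·i days after Apr 6, 1986 for i = 0, 1, 2, …
Apr 18, 1986 is 12 days after the start; 12 ÷ 11 = 1 remainder 1; since the remainder is 1, round up to i = 2. First occurrence in the window: #3 on Apr 28, 1986 (2×11 = 22 days in).
Jun 23, 1986 is 78 days after the start; 78 ÷ 11 = 7 remainder 1. Last occurrence in the window: #8 on Jun 22, 1986.
Occurrences #3 through #8: 6 in total.

6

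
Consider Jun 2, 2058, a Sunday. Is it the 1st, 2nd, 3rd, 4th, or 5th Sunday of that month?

Day 2 falls in week ⌈2/7⌉ of the month.
Days 1–7 hold the 1st Sunday, 8–14 the 2nd, 15–21 the 3rd, 22–28 the 4th, 29–31 the 5th.
2 is in the range for the 1st.

1st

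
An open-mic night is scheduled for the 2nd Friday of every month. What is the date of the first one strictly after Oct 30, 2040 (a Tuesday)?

Nov 9, 2040

Oct 2040 starts on a Monday; its first Friday is the 5th, so the 2nd Friday is the 12th — Oct 12, 2040.
That is not after Oct 30, 2040, so look at Nov 2040.
Nov 2040 starts on a Thursday; its first Friday is the 2nd, so the 2nd Friday is the 9th — Nov 9, 2040.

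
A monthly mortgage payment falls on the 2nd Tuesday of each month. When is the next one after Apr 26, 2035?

Apr 2035 starts on a Sunday; its first Tuesday is the 3rd, so the 2nd Tuesday is the 10th — Apr 10, 2035.
That is not after Apr 26, 2035, so look at May 2035.
May 2035 starts on a Tuesday; its first Tuesday is the 1st, so the 2nd Tuesday is the 8th — May 8, 2035.

May 8, 2035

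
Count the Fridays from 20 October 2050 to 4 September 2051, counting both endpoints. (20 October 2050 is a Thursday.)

46

20 October 2050 is a Thursday; the first Friday on or after it is 21 October 2050 (1 day later).
From 21 October 2050 to 4 September 2051: 71 + 247 = 318 days (rest of 2050, to 4 September 2051 in 2051).
318 ÷ 7 = 45 full weeks with remainder 3, so 45 more Fridays after the first → 46.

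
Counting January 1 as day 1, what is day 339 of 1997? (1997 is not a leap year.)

January has 31 days (339 − 31 = 308 remain).
February has 28 days (308 − 28 = 280 remain).
March has 31 days (280 − 31 = 249 remain).
April has 30 days (249 − 30 = 219 remain).
May has 31 days (219 − 31 = 188 remain).
June has 30 days (188 − 30 = 158 remain).
July has 31 days (158 − 31 = 127 remain).
August has 31 days (127 − 31 = 96 remain).
September has 30 days (96 − 30 = 66 remain).
October has 31 days (66 − 31 = 35 remain).
November has 30 days (35 − 30 = 5 remain).
5 into December → December 5.

December 5, 1997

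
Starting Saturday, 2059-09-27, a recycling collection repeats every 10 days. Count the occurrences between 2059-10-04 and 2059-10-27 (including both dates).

Occurrences land 10·i days after 2059-09-27 for i = 0, 1, 2, …
2059-10-04 is 7 days after the start; 7 ÷ 10 = 0 remainder 7; since the remainder is 7, round up to i = 1. First occurrence in the window: #2 on 2059-10-07 (1×10 = 10 days in).
2059-10-27 is 30 days after the start; 30 ÷ 10 = 3 remainder 0. Last occurrence in the window: #4 on 2059-10-27.
Occurrences #2 through #4: 3 in total.

3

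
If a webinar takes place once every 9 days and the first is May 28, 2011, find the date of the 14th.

The 14th occurrence is 13 intervals after the first: 13 × 9 = 117 days after May 28, 2011.
May has 31 days — 3 days to the end of May leaves 114.
Jun has 30 days (84 left).
Jul has 31 days (53 left).
Aug has 31 days (22 left).
22 days into Sep → Sep 22, 2011.

Sep 22, 2011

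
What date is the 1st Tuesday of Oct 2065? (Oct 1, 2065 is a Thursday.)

Oct 6, 2065

Oct 2065 begins on a Thursday, so the first Tuesday is Oct 6 (5 days later).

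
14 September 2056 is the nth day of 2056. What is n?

258

Days in months before September: 31 + 29 + 31 + 30 + 31 + 30 + 31 + 31 = 244.
Plus 14 days into September → day 258.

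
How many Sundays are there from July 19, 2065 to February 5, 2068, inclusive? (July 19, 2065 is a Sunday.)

July 19, 2065 is a Sunday; the first Sunday on or after it is July 19, 2065.
From July 19, 2065 to February 5, 2068: 165 + 365 + 365 + 36 = 931 days (rest of 2065, 2066, 2067, to February 5, 2068 in 2068).
931 ÷ 7 = 133 full weeks with remainder 0, so 133 more Sundays after the first → 134.

134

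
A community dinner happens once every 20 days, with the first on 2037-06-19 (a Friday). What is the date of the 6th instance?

The 6th occurrence is 5 intervals after the first: 5 × 20 = 100 days after 2037-06-19.
June has 30 days — 11 days to the end of June leaves 89.
July has 31 days (58 left).
August has 31 days (27 left).
27 days into September → 2037-09-27.

2037-09-27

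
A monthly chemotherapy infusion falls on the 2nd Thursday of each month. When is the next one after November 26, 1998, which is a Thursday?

December 10, 1998

November 1998 starts on a Sunday; its first Thursday is the 5th, so the 2nd Thursday is the 12th — November 12, 1998.
That is not after November 26, 1998, so look at December 1998.
December 1998 starts on a Tuesday; its first Thursday is the 3rd, so the 2nd Thursday is the 10th — December 10, 1998.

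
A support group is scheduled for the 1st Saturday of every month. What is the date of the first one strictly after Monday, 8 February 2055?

6 March 2055

February 2055 starts on a Monday, so its 1st Saturday is 6 February 2055 (5 days in).
That is not after 8 February 2055, so look at March 2055.
March 2055 starts on a Monday, so its 1st Saturday is 6 March 2055 (5 days in).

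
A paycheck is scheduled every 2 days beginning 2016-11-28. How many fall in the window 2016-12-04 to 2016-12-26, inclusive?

12

Occurrences land 2·i days after 2016-11-28 for i = 0, 1, 2, …
2016-12-04 is 6 days after the start; 6 ÷ 2 = 3 remainder 0. First occurrence in the window: #4 on 2016-12-04 (3×2 = 6 days in).
2016-12-26 is 28 days after the start; 28 ÷ 2 = 14 remainder 0. Last occurrence in the window: #15 on 2016-12-26.
Occurrences #4 through #15: 12 in total.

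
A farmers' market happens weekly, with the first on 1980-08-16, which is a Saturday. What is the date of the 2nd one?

The 2nd occurrence is 1 interval after the first: 1 × 7 = 7 days after 1980-08-16.
7 days later is 1980-08-23.

1980-08-23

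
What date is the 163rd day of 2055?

Jun 12, 2055

Jan has 31 days (163 − 31 = 132 remain).
Feb has 28 days (132 − 28 = 104 remain).
Mar has 31 days (104 − 31 = 73 remain).
Apr has 30 days (73 − 30 = 43 remain).
May has 31 days (43 − 31 = 12 remain).
12 into Jun → Jun 12.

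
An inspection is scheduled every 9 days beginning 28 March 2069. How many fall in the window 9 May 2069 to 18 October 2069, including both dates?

18

Occurrences land 9·i days after 28 March 2069 for i = 0, 1, 2, …
9 May 2069 is 42 days after the start; 42 ÷ 9 = 4 remainder 6; since the remainder is 6, round up to i = 5. First occurrence in the window: #6 on 12 May 2069 (5×9 = 45 days in).
18 October 2069 is 204 days after the start; 204 ÷ 9 = 22 remainder 6. Last occurrence in the window: #23 on 12 October 2069.
Occurrences #6 through #23: 18 in total.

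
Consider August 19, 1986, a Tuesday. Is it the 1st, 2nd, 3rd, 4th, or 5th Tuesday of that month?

3rd

Day 19 falls in week ⌈19/7⌉ of the month.
Days 1–7 hold the 1st Tuesday, 8–14 the 2nd, 15–21 the 3rd, 22–28 the 4th, 29–31 the 5th.
19 is in the range for the 3rd.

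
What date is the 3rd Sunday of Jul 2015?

Jul 2015 begins on a Wednesday, so the first Sunday is Jul 5 (4 days later).
The 3rd Sunday is 2 weeks later: 5 + 14 = 19.

Jul 19, 2015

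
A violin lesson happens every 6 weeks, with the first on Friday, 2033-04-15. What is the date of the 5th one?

2033-09-30

The 5th occurrence is 4 intervals after the first: 4 × 42 = 168 days after 2033-04-15.
April has 30 days — 15 days to the end of April leaves 153.
May has 31 days (122 left).
June has 30 days (92 left).
July has 31 days (61 left).
August has 31 days (30 left).
30 days into September → 2033-09-30.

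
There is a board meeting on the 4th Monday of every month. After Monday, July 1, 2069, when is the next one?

July 22, 2069

July 2069 starts on a Monday; its first Monday is the 1st, so the 4th Monday is the 22nd — July 22, 2069.
July 22, 2069 is after July 1, 2069, so that is the next one.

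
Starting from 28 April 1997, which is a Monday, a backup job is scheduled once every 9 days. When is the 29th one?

5 January 1998

The 29th occurrence is 28 intervals after the first: 28 × 9 = 252 days after 28 April 1997.
April has 30 days — 2 days to the end of April leaves 250.
May has 31 days (219 left).
June has 30 days (189 left).
July has 31 days (158 left).
August has 31 days (127 left).
September has 30 days (97 left).
October has 31 days (66 left).
November has 30 days (36 left).
December has 31 days (5 left).
5 days into January → 5 January 1998.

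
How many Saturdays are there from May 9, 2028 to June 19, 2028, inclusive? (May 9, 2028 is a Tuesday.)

6

May 9, 2028 is a Tuesday; the first Saturday on or after it is May 13, 2028 (4 days later).
From May 13, 2028 to June 19, 2028: 18 + 19 = 37 days (rest of May, June).
37 ÷ 7 = 5 full weeks with remainder 2, so 5 more Saturdays after the first → 6.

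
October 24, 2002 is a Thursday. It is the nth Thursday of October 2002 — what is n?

Day 24 falls in week ⌈24/7⌉ of the month.
Days 1–7 hold the 1st Thursday, 8–14 the 2nd, 15–21 the 3rd, 22–28 the 4th, 29–31 the 5th.
24 is in the range for the 4th.

4th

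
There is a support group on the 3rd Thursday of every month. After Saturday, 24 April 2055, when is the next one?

April 2055 starts on a Thursday; its first Thursday is the 1st, so the 3rd Thursday is the 15th — 15 April 2055.
That is not after 24 April 2055, so look at May 2055.
May 2055 starts on a Saturday; its first Thursday is the 6th, so the 3rd Thursday is the 20th — 20 May 2055.

20 May 2055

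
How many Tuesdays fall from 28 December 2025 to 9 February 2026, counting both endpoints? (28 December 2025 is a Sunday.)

28 December 2025 is a Sunday; the first Tuesday on or after it is 30 December 2025 (2 days later).
From 30 December 2025 to 9 February 2026: 1 + 31 + 9 = 41 days (rest of December, January, February).
41 ÷ 7 = 5 full weeks with remainder 6, so 5 more Tuesdays after the first → 6.

6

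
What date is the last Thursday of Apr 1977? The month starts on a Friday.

Apr 28, 1977

Apr 1977 begins on a Friday, so the first Thursday is Apr 7 (6 days later).
Apr 1977 has 30 days. Adding weeks: 7, 14, 21, 28 — the last one ≤ 30 is the 28th.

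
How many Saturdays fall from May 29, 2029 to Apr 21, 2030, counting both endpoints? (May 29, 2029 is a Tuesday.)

May 29, 2029 is a Tuesday; the first Saturday on or after it is Jun 2, 2029 (4 days later).
From Jun 2, 2029 to Apr 21, 2030: 28 + 31 + 31 + 30 + 31 + 30 + 31 + 31 + 28 + 31 + 21 = 323 days (rest of Jun, Jul, Aug, Sep, Oct, Nov, Dec, Jan, Feb, Mar, Apr).
323 ÷ 7 = 46 full weeks with remainder 1, so 46 more Saturdays after the first → 47.

47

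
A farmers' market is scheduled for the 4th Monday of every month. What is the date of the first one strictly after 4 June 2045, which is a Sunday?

June 2045 starts on a Thursday; its first Monday is the 5th, so the 4th Monday is the 26th — 26 June 2045.
26 June 2045 is after 4 June 2045, so that is the next one.

26 June 2045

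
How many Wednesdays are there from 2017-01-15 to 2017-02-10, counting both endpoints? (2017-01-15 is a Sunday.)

2017-01-15 is a Sunday; the first Wednesday on or after it is 2017-01-18 (3 days later).
From 2017-01-18 to 2017-02-10: 13 + 10 = 23 days (rest of January, February).
23 ÷ 7 = 3 full weeks with remainder 2, so 3 more Wednesdays after the first → 4.

4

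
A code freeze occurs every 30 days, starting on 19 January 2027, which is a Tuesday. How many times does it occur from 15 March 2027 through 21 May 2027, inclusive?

Occurrences land 30·i days after 19 January 2027 for i = 0, 1, 2, …
15 March 2027 is 55 days after the start; 55 ÷ 30 = 1 remainder 25; since the remainder is 25, round up to i = 2. First occurrence in the window: #3 on 20 March 2027 (2×30 = 60 days in).
21 May 2027 is 122 days after the start; 122 ÷ 30 = 4 remainder 2. Last occurrence in the window: #5 on 19 May 2027.
Occurrences #3 through #5: 3 in total.

3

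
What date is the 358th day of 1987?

December 24, 1987

January has 31 days (358 − 31 = 327 remain).
February has 28 days (327 − 28 = 299 remain).
March has 31 days (299 − 31 = 268 remain).
April has 30 days (268 − 30 = 238 remain).
May has 31 days (238 − 31 = 207 remain).
June has 30 days (207 − 30 = 177 remain).
July has 31 days (177 − 31 = 146 remain).
August has 31 days (146 − 31 = 115 remain).
September has 30 days (115 − 30 = 85 remain).
October has 31 days (85 − 31 = 54 remain).
November has 30 days (54 − 30 = 24 remain).
24 into December → December 24.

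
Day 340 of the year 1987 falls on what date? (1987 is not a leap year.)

December 6, 1987

January has 31 days (340 − 31 = 309 remain).
February has 28 days (309 − 28 = 281 remain).
March has 31 days (281 − 31 = 250 remain).
April has 30 days (250 − 30 = 220 remain).
May has 31 days (220 − 31 = 189 remain).
June has 30 days (189 − 30 = 159 remain).
July has 31 days (159 − 31 = 128 remain).
August has 31 days (128 − 31 = 97 remain).
September has 30 days (97 − 30 = 67 remain).
October has 31 days (67 − 31 = 36 remain).
November has 30 days (36 − 30 = 6 remain).
6 into December → December 6.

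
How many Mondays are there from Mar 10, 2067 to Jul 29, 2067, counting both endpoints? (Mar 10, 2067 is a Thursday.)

20

Mar 10, 2067 is a Thursday; the first Monday on or after it is Mar 14, 2067 (4 days later).
From Mar 14, 2067 to Jul 29, 2067: 17 + 30 + 31 + 30 + 29 = 137 days (rest of Mar, Apr, May, Jun, Jul).
137 ÷ 7 = 19 full weeks with remainder 4, so 19 more Mondays after the first → 20.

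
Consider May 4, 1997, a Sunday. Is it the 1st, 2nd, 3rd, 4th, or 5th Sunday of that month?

Day 4 falls in week ⌈4/7⌉ of the month.
Days 1–7 hold the 1st Sunday, 8–14 the 2nd, 15–21 the 3rd, 22–28 the 4th, 29–31 the 5th.
4 is in the range for the 1st.

1st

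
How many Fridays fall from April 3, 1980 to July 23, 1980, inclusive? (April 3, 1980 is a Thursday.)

April 3, 1980 is a Thursday; the first Friday on or after it is April 4, 1980 (1 day later).
From April 4, 1980 to July 23, 1980: 26 + 31 + 30 + 23 = 110 days (rest of April, May, June, July).
110 ÷ 7 = 15 full weeks with remainder 5, so 15 more Fridays after the first → 16.

16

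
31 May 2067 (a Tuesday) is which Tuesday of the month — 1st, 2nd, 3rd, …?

Day 31 falls in week ⌈31/7⌉ of the month.
Days 1–7 hold the 1st Tuesday, 8–14 the 2nd, 15–21 the 3rd, 22–28 the 4th, 29–31 the 5th.
31 is in the range for the 5th.

5th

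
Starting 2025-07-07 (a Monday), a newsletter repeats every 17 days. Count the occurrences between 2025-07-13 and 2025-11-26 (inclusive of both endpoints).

Occurrences land 17·i days after 2025-07-07 for i = 0, 1, 2, …
2025-07-13 is 6 days after the start; 6 ÷ 17 = 0 remainder 6; since the remainder is 6, round up to i = 1. First occurrence in the window: #2 on 2025-07-24 (1×17 = 17 days in).
2025-11-26 is 142 days after the start; 142 ÷ 17 = 8 remainder 6. Last occurrence in the window: #9 on 2025-11-20.
Occurrences #2 through #9: 8 in total.

8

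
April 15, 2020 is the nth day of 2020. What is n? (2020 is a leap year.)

106

Days in months before April: 31 + 29 + 31 = 91.
Plus 15 days into April → day 106.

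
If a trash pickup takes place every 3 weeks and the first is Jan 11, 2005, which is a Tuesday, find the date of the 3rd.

The 3rd occurrence is 2 intervals after the first: 2 × 21 = 42 days after Jan 11, 2005.
Jan has 31 days — 20 days to the end of Jan leaves 22.
22 days into Feb → Feb 22, 2005.

Feb 22, 2005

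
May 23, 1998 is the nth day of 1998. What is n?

Days in months before May: 31 + 28 + 31 + 30 = 120.
Plus 23 days into May → day 143.

143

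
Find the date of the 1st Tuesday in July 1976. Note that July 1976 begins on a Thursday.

1976-07-06

July 1976 begins on a Thursday, so the first Tuesday is July 6 (5 days later).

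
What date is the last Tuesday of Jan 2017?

The first Tuesday of Jan 2017 is Jan 3.
Jan 2017 has 31 days. Adding weeks: 3, 10, 17, 24, 31 — the last one ≤ 31 is the 31st.

Jan 31, 2017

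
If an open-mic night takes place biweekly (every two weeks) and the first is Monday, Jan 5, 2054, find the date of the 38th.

Jun 7, 2055

The 38th occurrence is 37 intervals after the first: 37 × 14 = 518 days after Jan 5, 2054.
Jan has 31 days — 26 days to the end of Jan leaves 492.
From end of Jan to end of 2054 is 334 days (158 left).
Jan has 31 days (127 left).
Feb has 28 days (99 left).
Mar has 31 days (68 left).
Apr has 30 days (38 left).
May has 31 days (7 left).
7 days into Jun → Jun 7, 2055.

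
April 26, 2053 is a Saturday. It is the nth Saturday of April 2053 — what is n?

Day 26 falls in week ⌈26/7⌉ of the month.
Days 1–7 hold the 1st Saturday, 8–14 the 2nd, 15–21 the 3rd, 22–28 the 4th, 29–31 the 5th.
26 is in the range for the 4th.

4th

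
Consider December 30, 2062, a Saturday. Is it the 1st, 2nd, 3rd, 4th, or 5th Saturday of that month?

Day 30 falls in week ⌈30/7⌉ of the month.
Days 1–7 hold the 1st Saturday, 8–14 the 2nd, 15–21 the 3rd, 22–28 the 4th, 29–31 the 5th.
30 is in the range for the 5th.

5th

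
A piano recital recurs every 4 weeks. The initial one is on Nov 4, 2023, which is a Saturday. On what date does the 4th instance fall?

The 4th occurrence is 3 intervals after the first: 3 × 28 = 84 days after Nov 4, 2023.
Nov has 30 days — 26 days to the end of Nov leaves 58.
Dec has 31 days (27 left).
27 days into Jan → Jan 27, 2024.

Jan 27, 2024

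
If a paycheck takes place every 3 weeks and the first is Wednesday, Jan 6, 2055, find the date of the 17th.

Dec 8, 2055

The 17th occurrence is 16 intervals after the first: 16 × 21 = 336 days after Jan 6, 2055.
Jan has 31 days — 25 days to the end of Jan leaves 311.
Feb has 28 days (283 left).
Mar has 31 days (252 left).
Apr has 30 days (222 left).
May has 31 days (191 left).
Jun has 30 days (161 left).
Jul has 31 days (130 left).
Aug has 31 days (99 left).
Sep has 30 days (69 left).
Oct has 31 days (38 left).
Nov has 30 days (8 left).
8 days into Dec → Dec 8, 2055.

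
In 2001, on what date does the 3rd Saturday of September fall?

September 2001 begins on a Saturday, so the first Saturday is September 1.
The 3rd Saturday is 2 weeks later: 1 + 14 = 15.

2001-09-15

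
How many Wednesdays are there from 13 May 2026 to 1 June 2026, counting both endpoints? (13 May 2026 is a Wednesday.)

3

13 May 2026 is a Wednesday; the first Wednesday on or after it is 13 May 2026.
From 13 May 2026 to 1 June 2026: 18 + 1 = 19 days (rest of May, June).
19 ÷ 7 = 2 full weeks with remainder 5, so 2 more Wednesdays after the first → 3.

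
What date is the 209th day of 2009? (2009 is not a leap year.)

2009-07-28

January has 31 days (209 − 31 = 178 remain).
February has 28 days (178 − 28 = 150 remain).
March has 31 days (150 − 31 = 119 remain).
April has 30 days (119 − 30 = 89 remain).
May has 31 days (89 − 31 = 58 remain).
June has 30 days (58 − 30 = 28 remain).
28 into July → July 28.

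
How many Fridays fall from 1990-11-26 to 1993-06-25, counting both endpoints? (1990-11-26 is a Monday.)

135

1990-11-26 is a Monday; the first Friday on or after it is 1990-11-30 (4 days later).
From 1990-11-30 to 1993-06-25: 31 + 365 + 366 + 176 = 938 days (rest of 1990, 1991, 1992, to 1993-06-25 in 1993).
938 ÷ 7 = 134 full weeks with remainder 0, so 134 more Fridays after the first → 135.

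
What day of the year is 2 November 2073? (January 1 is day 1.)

306

Days in months before November: 31 + 28 + 31 + 30 + 31 + 30 + 31 + 31 + 30 + 31 = 304.
Plus 2 days into November → day 306.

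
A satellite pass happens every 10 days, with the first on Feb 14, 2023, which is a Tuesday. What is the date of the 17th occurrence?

The 17th occurrence is 16 intervals after the first: 16 × 10 = 160 days after Feb 14, 2023.
Feb has 28 days — 14 days to the end of Feb leaves 146.
Mar has 31 days (115 left).
Apr has 30 days (85 left).
May has 31 days (54 left).
Jun has 30 days (24 left).
24 days into Jul → Jul 24, 2023.

Jul 24, 2023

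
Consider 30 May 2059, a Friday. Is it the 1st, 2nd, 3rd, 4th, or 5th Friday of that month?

Day 30 falls in week ⌈30/7⌉ of the month.
Days 1–7 hold the 1st Friday, 8–14 the 2nd, 15–21 the 3rd, 22–28 the 4th, 29–31 the 5th.
30 is in the range for the 5th.

5th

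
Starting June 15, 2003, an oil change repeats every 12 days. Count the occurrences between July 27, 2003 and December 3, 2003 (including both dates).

Occurrences land 12·i days after June 15, 2003 for i = 0, 1, 2, …
July 27, 2003 is 42 days after the start; 42 ÷ 12 = 3 remainder 6; since the remainder is 6, round up to i = 4. First occurrence in the window: #5 on August 2, 2003 (4×12 = 48 days in).
December 3, 2003 is 171 days after the start; 171 ÷ 12 = 14 remainder 3. Last occurrence in the window: #15 on November 30, 2003.
Occurrences #5 through #15: 11 in total.

11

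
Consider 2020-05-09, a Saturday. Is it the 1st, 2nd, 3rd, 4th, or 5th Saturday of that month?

2nd

Day 9 falls in week ⌈9/7⌉ of the month.
Days 1–7 hold the 1st Saturday, 8–14 the 2nd, 15–21 the 3rd, 22–28 the 4th, 29–31 the 5th.
9 is in the range for the 2nd.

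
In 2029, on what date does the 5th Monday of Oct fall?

The first Monday of Oct 2029 is Oct 1.
The 5th Monday is 4 weeks later: 1 + 28 = 29.

Oct 29, 2029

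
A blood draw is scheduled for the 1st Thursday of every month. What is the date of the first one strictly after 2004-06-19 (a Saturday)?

2004-07-01

June 2004 starts on a Tuesday, so its 1st Thursday is 2004-06-03 (2 days in).
That is not after 2004-06-19, so look at July 2004.
July 2004 starts on a Thursday, so its 1st Thursday is 2004-07-01.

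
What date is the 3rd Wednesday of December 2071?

16 December 2071

December 2071 begins on a Tuesday, so the first Wednesday is December 2 (1 day later).
The 3rd Wednesday is 2 weeks later: 2 + 14 = 16.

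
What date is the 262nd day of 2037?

September 19, 2037

January has 31 days (262 − 31 = 231 remain).
February has 28 days (231 − 28 = 203 remain).
March has 31 days (203 − 31 = 172 remain).
April has 30 days (172 − 30 = 142 remain).
May has 31 days (142 − 31 = 111 remain).
June has 30 days (111 − 30 = 81 remain).
July has 31 days (81 − 31 = 50 remain).
August has 31 days (50 − 31 = 19 remain).
19 into September → September 19.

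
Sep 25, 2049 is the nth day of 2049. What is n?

Days in months before Sep: 31 + 28 + 31 + 30 + 31 + 30 + 31 + 31 = 243.
Plus 25 days into Sep → day 268.

268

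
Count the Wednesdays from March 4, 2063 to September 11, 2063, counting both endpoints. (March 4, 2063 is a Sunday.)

27

March 4, 2063 is a Sunday; the first Wednesday on or after it is March 7, 2063 (3 days later).
From March 7, 2063 to September 11, 2063: 24 + 30 + 31 + 30 + 31 + 31 + 11 = 188 days (rest of March, April, May, June, July, August, September).
188 ÷ 7 = 26 full weeks with remainder 6, so 26 more Wednesdays after the first → 27.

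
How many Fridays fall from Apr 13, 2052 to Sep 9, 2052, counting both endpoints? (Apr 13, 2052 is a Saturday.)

Apr 13, 2052 is a Saturday; the first Friday on or after it is Apr 19, 2052 (6 days later).
From Apr 19, 2052 to Sep 9, 2052: 11 + 31 + 30 + 31 + 31 + 9 = 143 days (rest of Apr, May, Jun, Jul, Aug, Sep).
143 ÷ 7 = 20 full weeks with remainder 3, so 20 more Fridays after the first → 21.

21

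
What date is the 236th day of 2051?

January has 31 days (236 − 31 = 205 remain).
February has 28 days (205 − 28 = 177 remain).
March has 31 days (177 − 31 = 146 remain).
April has 30 days (146 − 30 = 116 remain).
May has 31 days (116 − 31 = 85 remain).
June has 30 days (85 − 30 = 55 remain).
July has 31 days (55 − 31 = 24 remain).
24 into August → August 24.

2051-08-24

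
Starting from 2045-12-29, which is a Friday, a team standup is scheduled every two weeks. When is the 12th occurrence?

The 12th occurrence is 11 intervals after the first: 11 × 14 = 154 days after 2045-12-29.
December has 31 days — 2 days to the end of December leaves 152.
January has 31 days (121 left).
February has 28 days (93 left).
March has 31 days (62 left).
April has 30 days (32 left).
May has 31 days (1 left).
1 day into June → 2046-06-01.

2046-06-01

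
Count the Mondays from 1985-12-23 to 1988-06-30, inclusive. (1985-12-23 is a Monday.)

132

1985-12-23 is a Monday; the first Monday on or after it is 1985-12-23.
From 1985-12-23 to 1988-06-30: 8 + 365 + 365 + 182 = 920 days (rest of 1985, 1986, 1987, to 1988-06-30 in 1988).
920 ÷ 7 = 131 full weeks with remainder 3, so 131 more Mondays after the first → 132.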